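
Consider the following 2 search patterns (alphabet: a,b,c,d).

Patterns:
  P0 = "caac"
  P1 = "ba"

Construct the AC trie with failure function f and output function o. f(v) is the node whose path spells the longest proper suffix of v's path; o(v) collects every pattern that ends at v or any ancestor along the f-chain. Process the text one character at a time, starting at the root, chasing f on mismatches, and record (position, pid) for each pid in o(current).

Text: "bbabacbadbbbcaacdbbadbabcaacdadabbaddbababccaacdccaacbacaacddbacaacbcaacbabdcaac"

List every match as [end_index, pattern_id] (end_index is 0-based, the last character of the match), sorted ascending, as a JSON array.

Build automaton:
Trie (insert patterns):
  0='ε' goto b→5 c→1
  1='c' goto a→2
  2='ca' goto a→3
  3='caa' goto c→4
  4='caac' goto ·  ←P0
  5='b' goto a→6
  6='ba' goto ·  ←P1

Failure links (BFS by depth):
  fail(1) 'c': from fail(0)=0 chase 'c': 0 ⇒ 0;  out=∅∪out(0)=∅
  fail(5) 'b': from fail(0)=0 chase 'b': 0 ⇒ 0;  out=∅∪out(0)=∅
  fail(2) 'ca': from fail(1)=0 chase 'a': 0 ⇒ 0;  out=∅∪out(0)=∅
  fail(6) 'ba': from fail(5)=0 chase 'a': 0 ⇒ 0;  out={1}∪out(0)={1}
  fail(3) 'caa': from fail(2)=0 chase 'a': 0 ⇒ 0;  out=∅∪out(0)=∅
  fail(4) 'caac': from fail(3)=0 chase 'c': 0 ⇒ 1;  out={0}∪out(1)={0}

Scan:
pos 0 'b': at 5
pos 1 'b': at 5 (via fail)
pos 2 'a': at 6  emit P1@[1:2]
pos 3 'b': at 5 (via fail)
pos 4 'a': at 6  emit P1@[3:4]
pos 5 'c': at 1 (via fail)
pos 6 'b': at 5 (via fail)
pos 7 'a': at 6  emit P1@[6:7]
pos 8 'd': at 0 (via fail)
pos 9 'b': at 5
pos 10 'b': at 5 (via fail)
pos 11 'b': at 5 (via fail)
pos 12 'c': at 1 (via fail)
pos 13 'a': at 2
pos 14 'a': at 3
pos 15 'c': at 4  emit P0@[12:15]
pos 16 'd': at 0 (via fail)
pos 17 'b': at 5
pos 18 'b': at 5 (via fail)
pos 19 'a': at 6  emit P1@[18:19]
pos 20 'd': at 0 (via fail)
pos 21 'b': at 5
pos 22 'a': at 6  emit P1@[21:22]
pos 23 'b': at 5 (via fail)
pos 24 'c': at 1 (via fail)
pos 25 'a': at 2
pos 26 'a': at 3
pos 27 'c': at 4  emit P0@[24:27]
pos 28 'd': at 0 (via fail)
pos 29 'a': at 0
pos 30 'd': at 0
pos 31 'a': at 0
pos 32 'b': at 5
pos 33 'b': at 5 (via fail)
pos 34 'a': at 6  emit P1@[33:34]
pos 35 'd': at 0 (via fail)
pos 36 'd': at 0
pos 37 'b': at 5
pos 38 'a': at 6  emit P1@[37:38]
pos 39 'b': at 5 (via fail)
pos 40 'a': at 6  emit P1@[39:40]
pos 41 'b': at 5 (via fail)
pos 42 'c': at 1 (via fail)
pos 43 'c': at 1 (via fail)
pos 44 'a': at 2
pos 45 'a': at 3
pos 46 'c': at 4  emit P0@[43:46]
pos 47 'd': at 0 (via fail)
pos 48 'c': at 1
pos 49 'c': at 1 (via fail)
pos 50 'a': at 2
pos 51 'a': at 3
pos 52 'c': at 4  emit P0@[49:52]
pos 53 'b': at 5 (via fail)
pos 54 'a': at 6  emit P1@[53:54]
pos 55 'c': at 1 (via fail)
pos 56 'a': at 2
pos 57 'a': at 3
pos 58 'c': at 4  emit P0@[55:58]
pos 59 'd': at 0 (via fail)
pos 60 'd': at 0
pos 61 'b': at 5
pos 62 'a': at 6  emit P1@[61:62]
pos 63 'c': at 1 (via fail)
pos 64 'a': at 2
pos 65 'a': at 3
pos 66 'c': at 4  emit P0@[63:66]
pos 67 'b': at 5 (via fail)
pos 68 'c': at 1 (via fail)
pos 69 'a': at 2
pos 70 'a': at 3
pos 71 'c': at 4  emit P0@[68:71]
pos 72 'b': at 5 (via fail)
pos 73 'a': at 6  emit P1@[72:73]
pos 74 'b': at 5 (via fail)
pos 75 'd': at 0 (via fail)
pos 76 'c': at 1
pos 77 'a': at 2
pos 78 'a': at 3
pos 79 'c': at 4  emit P0@[76:79]

All matches (sorted): [[2,1],[4,1],[7,1],[15,0],[19,1],[22,1],[27,0],[34,1],[38,1],[40,1],[46,0],[52,0],[54,1],[58,0],[62,1],[66,0],[71,0],[73,1],[79,0]]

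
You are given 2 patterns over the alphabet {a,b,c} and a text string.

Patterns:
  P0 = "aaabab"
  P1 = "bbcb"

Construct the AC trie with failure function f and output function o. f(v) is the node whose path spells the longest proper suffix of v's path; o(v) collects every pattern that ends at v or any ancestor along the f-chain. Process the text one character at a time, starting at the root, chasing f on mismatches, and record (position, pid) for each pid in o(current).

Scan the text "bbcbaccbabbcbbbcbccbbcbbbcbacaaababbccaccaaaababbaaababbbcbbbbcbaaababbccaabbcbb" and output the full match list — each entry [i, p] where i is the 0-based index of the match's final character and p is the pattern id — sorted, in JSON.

Build automaton:
Trie (insert patterns):
  0='ε' goto a→1 b→7
  1='a' goto a→2
  2='aa' goto a→3
  3='aaa' goto b→4
  4='aaab' goto a→5
  5='aaaba' goto b→6
  6='aaabab' goto ·  [P0 ends]
  7='b' goto b→8
  8='bb' goto c→9
  9='bbc' goto b→10
  10='bbcb' goto ·  [P1 ends]

BFS fail/out derivation:
  n1('a'): parent n0 fail=0; on 'a' 0 → fail=0;  out ∅∪∅=∅
  n7('b'): parent n0 fail=0; on 'b' 0 → fail=0;  out ∅∪∅=∅
  n2('aa'): parent n1 fail=0; on 'a' 0 → fail=1;  out ∅∪∅=∅
  n8('bb'): parent n7 fail=0; on 'b' 0 → fail=7;  out ∅∪∅=∅
  n3('aaa'): parent n2 fail=1; on 'a' 1 → fail=2;  out ∅∪∅=∅
  n9('bbc'): parent n8 fail=7; on 'c' 7→0 → fail=0;  out ∅∪∅=∅
  n4('aaab'): parent n3 fail=2; on 'b' 2→1→0 → fail=7;  out ∅∪∅=∅
  n10('bbcb'): parent n9 fail=0; on 'b' 0 → fail=7;  out {1}∪∅={1}
  n5('aaaba'): parent n4 fail=7; on 'a' 7→0 → fail=1;  out ∅∪∅=∅
  n6('aaabab'): parent n5 fail=1; on 'b' 1→0 → fail=7;  out {0}∪∅={0}

Text stream:
[0] read 'b'  n0⇒n7
[1] read 'b'  n7⇒n8
[2] read 'c'  n8⇒n9
[3] read 'b'  n9⇒n10  emit P1@[0:3]
[4] read 'a'  n10⇒n1 (via fail)
[5] read 'c'  n1⇒n0 (via fail)
[6] read 'c'  n0⇒n0
[7] read 'b'  n0⇒n7
[8] read 'a'  n7⇒n1 (via fail)
[9] read 'b'  n1⇒n7 (via fail)
[10] read 'b'  n7⇒n8
[11] read 'c'  n8⇒n9
[12] read 'b'  n9⇒n10  emit P1@[9:12]
[13] read 'b'  n10⇒n8 (via fail)
[14] read 'b'  n8⇒n8 (via fail)
[15] read 'c'  n8⇒n9
[16] read 'b'  n9⇒n10  emit P1@[13:16]
[17] read 'c'  n10⇒n0 (via fail)
[18] read 'c'  n0⇒n0
[19] read 'b'  n0⇒n7
[20] read 'b'  n7⇒n8
[21] read 'c'  n8⇒n9
[22] read 'b'  n9⇒n10  emit P1@[19:22]
[23] read 'b'  n10⇒n8 (via fail)
[24] read 'b'  n8⇒n8 (via fail)
[25] read 'c'  n8⇒n9
[26] read 'b'  n9⇒n10  emit P1@[23:26]
[27] read 'a'  n10⇒n1 (via fail)
[28] read 'c'  n1⇒n0 (via fail)
[29] read 'a'  n0⇒n1
[30] read 'a'  n1⇒n2
[31] read 'a'  n2⇒n3
[32] read 'b'  n3⇒n4
[33] read 'a'  n4⇒n5
[34] read 'b'  n5⇒n6  emit P0@[29:34]
[35] read 'b'  n6⇒n8 (via fail)
[36] read 'c'  n8⇒n9
[37] read 'c'  n9⇒n0 (via fail)
[38] read 'a'  n0⇒n1
[39] read 'c'  n1⇒n0 (via fail)
[40] read 'c'  n0⇒n0
[41] read 'a'  n0⇒n1
[42] read 'a'  n1⇒n2
[43] read 'a'  n2⇒n3
[44] read 'a'  n3⇒n3 (via fail)
[45] read 'b'  n3⇒n4
[46] read 'a'  n4⇒n5
[47] read 'b'  n5⇒n6  emit P0@[42:47]
[48] read 'b'  n6⇒n8 (via fail)
[49] read 'a'  n8⇒n1 (via fail)
[50] read 'a'  n1⇒n2
[51] read 'a'  n2⇒n3
[52] read 'b'  n3⇒n4
[53] read 'a'  n4⇒n5
[54] read 'b'  n5⇒n6  emit P0@[49:54]
[55] read 'b'  n6⇒n8 (via fail)
[56] read 'b'  n8⇒n8 (via fail)
[57] read 'c'  n8⇒n9
[58] read 'b'  n9⇒n10  emit P1@[55:58]
[59] read 'b'  n10⇒n8 (via fail)
[60] read 'b'  n8⇒n8 (via fail)
[61] read 'b'  n8⇒n8 (via fail)
[62] read 'c'  n8⇒n9
[63] read 'b'  n9⇒n10  emit P1@[60:63]
[64] read 'a'  n10⇒n1 (via fail)
[65] read 'a'  n1⇒n2
[66] read 'a'  n2⇒n3
[67] read 'b'  n3⇒n4
[68] read 'a'  n4⇒n5
[69] read 'b'  n5⇒n6  emit P0@[64:69]
[70] read 'b'  n6⇒n8 (via fail)
[71] read 'c'  n8⇒n9
[72] read 'c'  n9⇒n0 (via fail)
[73] read 'a'  n0⇒n1
[74] read 'a'  n1⇒n2
[75] read 'b'  n2⇒n7 (via fail)
[76] read 'b'  n7⇒n8
[77] read 'c'  n8⇒n9
[78] read 'b'  n9⇒n10  emit P1@[75:78]
[79] read 'b'  n10⇒n8 (via fail)

Result: [[3,1],[12,1],[16,1],[22,1],[26,1],[34,0],[47,0],[54,0],[58,1],[63,1],[69,0],[78,1]]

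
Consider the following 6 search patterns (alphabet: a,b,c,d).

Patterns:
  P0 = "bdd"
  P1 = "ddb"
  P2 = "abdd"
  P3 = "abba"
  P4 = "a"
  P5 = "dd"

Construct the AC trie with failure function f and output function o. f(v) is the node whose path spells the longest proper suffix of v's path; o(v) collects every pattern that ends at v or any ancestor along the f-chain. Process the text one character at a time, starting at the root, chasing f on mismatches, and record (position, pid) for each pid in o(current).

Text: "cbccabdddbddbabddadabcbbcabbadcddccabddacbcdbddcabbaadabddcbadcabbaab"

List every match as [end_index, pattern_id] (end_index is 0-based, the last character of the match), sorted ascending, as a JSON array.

Construct AC machine:
Trie (insert patterns):
  n0 'ε': a→7 b→1 d→4
  n1 'b': d→2
  n2 'bd': d→3
  n3 'bdd': ·  ←P0
  n4 'd': d→5
  n5 'dd': b→6  ←P5
  n6 'ddb': ·  ←P1
  n7 'a': b→8  ←P4
  n8 'ab': b→11 d→9
  n9 'abd': d→10
  n10 'abdd': ·  ←P2
  n11 'abb': a→12
  n12 'abba': ·  ←P3

Failure links (BFS by depth):
  fail(1) 'b': from fail(0)=0 chase 'b': 0 ⇒ 0;  out=∅∪out(0)=∅
  fail(4) 'd': from fail(0)=0 chase 'd': 0 ⇒ 0;  out=∅∪out(0)=∅
  fail(7) 'a': from fail(0)=0 chase 'a': 0 ⇒ 0;  out={4}∪out(0)={4}
  fail(2) 'bd': from fail(1)=0 chase 'd': 0 ⇒ 4;  out=∅∪out(4)=∅
  fail(5) 'dd': from fail(4)=0 chase 'd': 0 ⇒ 4;  out={5}∪out(4)={5}
  fail(8) 'ab': from fail(7)=0 chase 'b': 0 ⇒ 1;  out=∅∪out(1)=∅
  fail(3) 'bdd': from fail(2)=4 chase 'd': 4 ⇒ 5;  out={0}∪out(5)={0,5}
  fail(6) 'ddb': from fail(5)=4 chase 'b': 4→0 ⇒ 1;  out={1}∪out(1)={1}
  fail(9) 'abd': from fail(8)=1 chase 'd': 1 ⇒ 2;  out=∅∪out(2)=∅
  fail(11) 'abb': from fail(8)=1 chase 'b': 1→0 ⇒ 1;  out=∅∪out(1)=∅
  fail(10) 'abdd': from fail(9)=2 chase 'd': 2 ⇒ 3;  out={2}∪out(3)={0,2,5}
  fail(12) 'abba': from fail(11)=1 chase 'a': 1→0 ⇒ 7;  out={3}∪out(7)={3,4}

Scan:
i=0 'c': node 0→0
i=1 'b': node 0→1
i=2 'c': node 1→0 (fail-walked)
i=3 'c': node 0→0
i=4 'a': node 0→7  ** P4@[4:4]
i=5 'b': node 7→8
i=6 'd': node 8→9
i=7 'd': node 9→10  ** P0@[5:7],P2@[4:7],P5@[6:7]
i=8 'd': node 10→5 (fail-walked)  ** P5@[7:8]
i=9 'b': node 5→6  ** P1@[7:9]
i=10 'd': node 6→2 (fail-walked)
i=11 'd': node 2→3  ** P0@[9:11],P5@[10:11]
i=12 'b': node 3→6 (fail-walked)  ** P1@[10:12]
i=13 'a': node 6→7 (fail-walked)  ** P4@[13:13]
i=14 'b': node 7→8
i=15 'd': node 8→9
i=16 'd': node 9→10  ** P0@[14:16],P2@[13:16],P5@[15:16]
i=17 'a': node 10→7 (fail-walked)  ** P4@[17:17]
i=18 'd': node 7→4 (fail-walked)
i=19 'a': node 4→7 (fail-walked)  ** P4@[19:19]
i=20 'b': node 7→8
i=21 'c': node 8→0 (fail-walked)
i=22 'b': node 0→1
i=23 'b': node 1→1 (fail-walked)
i=24 'c': node 1→0 (fail-walked)
i=25 'a': node 0→7  ** P4@[25:25]
i=26 'b': node 7→8
i=27 'b': node 8→11
i=28 'a': node 11→12  ** P3@[25:28],P4@[28:28]
i=29 'd': node 12→4 (fail-walked)
i=30 'c': node 4→0 (fail-walked)
i=31 'd': node 0→4
i=32 'd': node 4→5  ** P5@[31:32]
i=33 'c': node 5→0 (fail-walked)
i=34 'c': node 0→0
i=35 'a': node 0→7  ** P4@[35:35]
i=36 'b': node 7→8
i=37 'd': node 8→9
i=38 'd': node 9→10  ** P0@[36:38],P2@[35:38],P5@[37:38]
i=39 'a': node 10→7 (fail-walked)  ** P4@[39:39]
i=40 'c': node 7→0 (fail-walked)
i=41 'b': node 0→1
i=42 'c': node 1→0 (fail-walked)
i=43 'd': node 0→4
i=44 'b': node 4→1 (fail-walked)
i=45 'd': node 1→2
i=46 'd': node 2→3  ** P0@[44:46],P5@[45:46]
i=47 'c': node 3→0 (fail-walked)
i=48 'a': node 0→7  ** P4@[48:48]
i=49 'b': node 7→8
i=50 'b': node 8→11
i=51 'a': node 11→12  ** P3@[48:51],P4@[51:51]
i=52 'a': node 12→7 (fail-walked)  ** P4@[52:52]
i=53 'd': node 7→4 (fail-walked)
i=54 'a': node 4→7 (fail-walked)  ** P4@[54:54]
i=55 'b': node 7→8
i=56 'd': node 8→9
i=57 'd': node 9→10  ** P0@[55:57],P2@[54:57],P5@[56:57]
i=58 'c': node 10→0 (fail-walked)
i=59 'b': node 0→1
i=60 'a': node 1→7 (fail-walked)  ** P4@[60:60]
i=61 'd': node 7→4 (fail-walked)
i=62 'c': node 4→0 (fail-walked)
i=63 'a': node 0→7  ** P4@[63:63]
i=64 'b': node 7→8
i=65 'b': node 8→11
i=66 'a': node 11→12  ** P3@[63:66],P4@[66:66]
i=67 'a': node 12→7 (fail-walked)  ** P4@[67:67]
i=68 'b': node 7→8

Matches: [[4,4],[7,0],[7,2],[7,5],[8,5],[9,1],[11,0],[11,5],[12,1],[13,4],[16,0],[16,2],[16,5],[17,4],[19,4],[25,4],[28,3],[28,4],[32,5],[35,4],[38,0],[38,2],[38,5],[39,4],[46,0],[46,5],[48,4],[51,3],[51,4],[52,4],[54,4],[57,0],[57,2],[57,5],[60,4],[63,4],[66,3],[66,4],[67,4]]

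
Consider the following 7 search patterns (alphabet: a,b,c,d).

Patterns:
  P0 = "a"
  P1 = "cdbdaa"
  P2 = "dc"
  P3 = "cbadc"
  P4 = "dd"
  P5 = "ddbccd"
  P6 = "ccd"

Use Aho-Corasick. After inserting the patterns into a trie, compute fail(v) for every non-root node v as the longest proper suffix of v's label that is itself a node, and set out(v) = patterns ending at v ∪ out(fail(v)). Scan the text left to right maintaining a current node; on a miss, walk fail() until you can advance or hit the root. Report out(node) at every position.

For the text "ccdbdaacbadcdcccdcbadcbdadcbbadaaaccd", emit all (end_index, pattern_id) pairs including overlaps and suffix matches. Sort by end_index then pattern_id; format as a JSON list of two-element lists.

Construct AC machine:
Trie (insert patterns):
  n0 'ε': a→1 c→2 d→8
  n1 'a': ·  [P0 ends]
  n2 'c': b→10 c→19 d→3
  n3 'cd': b→4
  n4 'cdb': d→5
  n5 'cdbd': a→6
  n6 'cdbda': a→7
  n7 'cdbdaa': ·  [P1 ends]
  n8 'd': c→9 d→14
  n9 'dc': ·  [P2 ends]
  n10 'cb': a→11
  n11 'cba': d→12
  n12 'cbad': c→13
  n13 'cbadc': ·  [P3 ends]
  n14 'dd': b→15  [P4 ends]
  n15 'ddb': c→16
  n16 'ddbc': c→17
  n17 'ddbcc': d→18
  n18 'ddbccd': ·  [P5 ends]
  n19 'cc': d→20
  n20 'ccd': ·  [P6 ends]

BFS fail/out derivation:
  fail(1) 'a': from fail(0)=0 chase 'a': 0 ⇒ 0;  out={0}∪out(0)={0}
  fail(2) 'c': from fail(0)=0 chase 'c': 0 ⇒ 0;  out=∅∪out(0)=∅
  fail(8) 'd': from fail(0)=0 chase 'd': 0 ⇒ 0;  out=∅∪out(0)=∅
  fail(3) 'cd': from fail(2)=0 chase 'd': 0 ⇒ 8;  out=∅∪out(8)=∅
  fail(9) 'dc': from fail(8)=0 chase 'c': 0 ⇒ 2;  out={2}∪out(2)={2}
  fail(10) 'cb': from fail(2)=0 chase 'b': 0 ⇒ 0;  out=∅∪out(0)=∅
  fail(14) 'dd': from fail(8)=0 chase 'd': 0 ⇒ 8;  out={4}∪out(8)={4}
  fail(19) 'cc': from fail(2)=0 chase 'c': 0 ⇒ 2;  out=∅∪out(2)=∅
  fail(4) 'cdb': from fail(3)=8 chase 'b': 8→0 ⇒ 0;  out=∅∪out(0)=∅
  fail(11) 'cba': from fail(10)=0 chase 'a': 0 ⇒ 1;  out=∅∪out(1)={0}
  fail(15) 'ddb': from fail(14)=8 chase 'b': 8→0 ⇒ 0;  out=∅∪out(0)=∅
  fail(20) 'ccd': from fail(19)=2 chase 'd': 2 ⇒ 3;  out={6}∪out(3)={6}
  fail(5) 'cdbd': from fail(4)=0 chase 'd': 0 ⇒ 8;  out=∅∪out(8)=∅
  fail(12) 'cbad': from fail(11)=1 chase 'd': 1→0 ⇒ 8;  out=∅∪out(8)=∅
  fail(16) 'ddbc': from fail(15)=0 chase 'c': 0 ⇒ 2;  out=∅∪out(2)=∅
  fail(6) 'cdbda': from fail(5)=8 chase 'a': 8→0 ⇒ 1;  out=∅∪out(1)={0}
  fail(13) 'cbadc': from fail(12)=8 chase 'c': 8 ⇒ 9;  out={3}∪out(9)={2,3}
  fail(17) 'ddbcc': from fail(16)=2 chase 'c': 2 ⇒ 19;  out=∅∪out(19)=∅
  fail(7) 'cdbdaa': from fail(6)=1 chase 'a': 1→0 ⇒ 1;  out={1}∪out(1)={0,1}
  fail(18) 'ddbccd': from fail(17)=19 chase 'd': 19 ⇒ 20;  out={5}∪out(20)={5,6}

Run:
i=0 'c': node 0→2
i=1 'c': node 2→19
i=2 'd': node 19→20  emit P6@[0:2]
i=3 'b': node 20→4 (fail-walked)
i=4 'd': node 4→5
i=5 'a': node 5→6  emit P0@[5:5]
i=6 'a': node 6→7  emit P0@[6:6],P1@[1:6]
i=7 'c': node 7→2 (fail-walked)
i=8 'b': node 2→10
i=9 'a': node 10→11  emit P0@[9:9]
i=10 'd': node 11→12
i=11 'c': node 12→13  emit P2@[10:11],P3@[7:11]
i=12 'd': node 13→3 (fail-walked)
i=13 'c': node 3→9 (fail-walked)  emit P2@[12:13]
i=14 'c': node 9→19 (fail-walked)
i=15 'c': node 19→19 (fail-walked)
i=16 'd': node 19→20  emit P6@[14:16]
i=17 'c': node 20→9 (fail-walked)  emit P2@[16:17]
i=18 'b': node 9→10 (fail-walked)
i=19 'a': node 10→11  emit P0@[19:19]
i=20 'd': node 11→12
i=21 'c': node 12→13  emit P2@[20:21],P3@[17:21]
i=22 'b': node 13→10 (fail-walked)
i=23 'd': node 10→8 (fail-walked)
i=24 'a': node 8→1 (fail-walked)  emit P0@[24:24]
i=25 'd': node 1→8 (fail-walked)
i=26 'c': node 8→9  emit P2@[25:26]
i=27 'b': node 9→10 (fail-walked)
i=28 'b': node 10→0 (fail-walked)
i=29 'a': node 0→1  emit P0@[29:29]
i=30 'd': node 1→8 (fail-walked)
i=31 'a': node 8→1 (fail-walked)  emit P0@[31:31]
i=32 'a': node 1→1 (fail-walked)  emit P0@[32:32]
i=33 'a': node 1→1 (fail-walked)  emit P0@[33:33]
i=34 'c': node 1→2 (fail-walked)
i=35 'c': node 2→19
i=36 'd': node 19→20  emit P6@[34:36]

Result: [[2,6],[5,0],[6,0],[6,1],[9,0],[11,2],[11,3],[13,2],[16,6],[17,2],[19,0],[21,2],[21,3],[24,0],[26,2],[29,0],[31,0],[32,0],[33,0],[36,6]]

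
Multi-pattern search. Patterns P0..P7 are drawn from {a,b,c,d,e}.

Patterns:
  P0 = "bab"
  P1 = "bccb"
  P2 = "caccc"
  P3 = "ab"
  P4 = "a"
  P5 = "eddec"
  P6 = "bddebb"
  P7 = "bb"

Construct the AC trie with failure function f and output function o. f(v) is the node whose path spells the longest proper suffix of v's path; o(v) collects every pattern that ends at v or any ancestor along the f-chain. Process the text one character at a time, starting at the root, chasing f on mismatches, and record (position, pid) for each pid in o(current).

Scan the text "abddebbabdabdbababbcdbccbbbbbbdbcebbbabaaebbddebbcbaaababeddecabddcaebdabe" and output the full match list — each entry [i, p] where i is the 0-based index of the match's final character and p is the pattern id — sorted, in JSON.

Build:
Trie (insert patterns):
  n0 'ε': a→12 b→1 c→7 e→14
  n1 'b': a→2 b→24 c→4 d→19
  n2 'ba': b→3
  n3 'bab': ·  [P0 ends]
  n4 'bc': c→5
  n5 'bcc': b→6
  n6 'bccb': ·  [P1 ends]
  n7 'c': a→8
  n8 'ca': c→9
  n9 'cac': c→10
  n10 'cacc': c→11
  n11 'caccc': ·  [P2 ends]
  n12 'a': b→13  [P4 ends]
  n13 'ab': ·  [P3 ends]
  n14 'e': d→15
  n15 'ed': d→16
  n16 'edd': e→17
  n17 'edde': c→18
  n18 'eddec': ·  [P5 ends]
  n19 'bd': d→20
  n20 'bdd': e→21
  n21 'bdde': b→22
  n22 'bddeb': b→23
  n23 'bddebb': ·  [P6 ends]
  n24 'bb': ·  [P7 ends]

Failure links (BFS by depth):
  n1('b'): parent n0 fail=0; on 'b' 0 → fail=0;  out ∅∪∅=∅
  n7('c'): parent n0 fail=0; on 'c' 0 → fail=0;  out ∅∪∅=∅
  n12('a'): parent n0 fail=0; on 'a' 0 → fail=0;  out {4}∪∅={4}
  n14('e'): parent n0 fail=0; on 'e' 0 → fail=0;  out ∅∪∅=∅
  n2('ba'): parent n1 fail=0; on 'a' 0 → fail=12;  out ∅∪{4}={4}
  n4('bc'): parent n1 fail=0; on 'c' 0 → fail=7;  out ∅∪∅=∅
  n8('ca'): parent n7 fail=0; on 'a' 0 → fail=12;  out ∅∪{4}={4}
  n13('ab'): parent n12 fail=0; on 'b' 0 → fail=1;  out {3}∪∅={3}
  n15('ed'): parent n14 fail=0; on 'd' 0 → fail=0;  out ∅∪∅=∅
  n19('bd'): parent n1 fail=0; on 'd' 0 → fail=0;  out ∅∪∅=∅
  n24('bb'): parent n1 fail=0; on 'b' 0 → fail=1;  out {7}∪∅={7}
  n3('bab'): parent n2 fail=12; on 'b' 12 → fail=13;  out {0}∪{3}={0,3}
  n5('bcc'): parent n4 fail=7; on 'c' 7→0 → fail=7;  out ∅∪∅=∅
  n9('cac'): parent n8 fail=12; on 'c' 12→0 → fail=7;  out ∅∪∅=∅
  n16('edd'): parent n15 fail=0; on 'd' 0 → fail=0;  out ∅∪∅=∅
  n20('bdd'): parent n19 fail=0; on 'd' 0 → fail=0;  out ∅∪∅=∅
  n6('bccb'): parent n5 fail=7; on 'b' 7→0 → fail=1;  out {1}∪∅={1}
  n10('cacc'): parent n9 fail=7; on 'c' 7→0 → fail=7;  out ∅∪∅=∅
  n17('edde'): parent n16 fail=0; on 'e' 0 → fail=14;  out ∅∪∅=∅
  n21('bdde'): parent n20 fail=0; on 'e' 0 → fail=14;  out ∅∪∅=∅
  n11('caccc'): parent n10 fail=7; on 'c' 7→0 → fail=7;  out {2}∪∅={2}
  n18('eddec'): parent n17 fail=14; on 'c' 14→0 → fail=7;  out {5}∪∅={5}
  n22('bddeb'): parent n21 fail=14; on 'b' 14→0 → fail=1;  out ∅∪∅=∅
  n23('bddebb'): parent n22 fail=1; on 'b' 1 → fail=24;  out {6}∪{7}={6,7}

Text stream:
pos 0 'a': at 12  emit P4@[0:0]
pos 1 'b': at 13  emit P3@[0:1]
pos 2 'd': at 19 (fail-walked)
pos 3 'd': at 20
pos 4 'e': at 21
pos 5 'b': at 22
pos 6 'b': at 23  emit P6@[1:6],P7@[5:6]
pos 7 'a': at 2 (fail-walked)  emit P4@[7:7]
pos 8 'b': at 3  emit P0@[6:8],P3@[7:8]
pos 9 'd': at 19 (fail-walked)
pos 10 'a': at 12 (fail-walked)  emit P4@[10:10]
pos 11 'b': at 13  emit P3@[10:11]
pos 12 'd': at 19 (fail-walked)
pos 13 'b': at 1 (fail-walked)
pos 14 'a': at 2  emit P4@[14:14]
pos 15 'b': at 3  emit P0@[13:15],P3@[14:15]
pos 16 'a': at 2 (fail-walked)  emit P4@[16:16]
pos 17 'b': at 3  emit P0@[15:17],P3@[16:17]
pos 18 'b': at 24 (fail-walked)  emit P7@[17:18]
pos 19 'c': at 4 (fail-walked)
pos 20 'd': at 0 (fail-walked)
pos 21 'b': at 1
pos 22 'c': at 4
pos 23 'c': at 5
pos 24 'b': at 6  emit P1@[21:24]
pos 25 'b': at 24 (fail-walked)  emit P7@[24:25]
pos 26 'b': at 24 (fail-walked)  emit P7@[25:26]
pos 27 'b': at 24 (fail-walked)  emit P7@[26:27]
pos 28 'b': at 24 (fail-walked)  emit P7@[27:28]
pos 29 'b': at 24 (fail-walked)  emit P7@[28:29]
pos 30 'd': at 19 (fail-walked)
pos 31 'b': at 1 (fail-walked)
pos 32 'c': at 4
pos 33 'e': at 14 (fail-walked)
pos 34 'b': at 1 (fail-walked)
pos 35 'b': at 24  emit P7@[34:35]
pos 36 'b': at 24 (fail-walked)  emit P7@[35:36]
pos 37 'a': at 2 (fail-walked)  emit P4@[37:37]
pos 38 'b': at 3  emit P0@[36:38],P3@[37:38]
pos 39 'a': at 2 (fail-walked)  emit P4@[39:39]
pos 40 'a': at 12 (fail-walked)  emit P4@[40:40]
pos 41 'e': at 14 (fail-walked)
pos 42 'b': at 1 (fail-walked)
pos 43 'b': at 24  emit P7@[42:43]
pos 44 'd': at 19 (fail-walked)
pos 45 'd': at 20
pos 46 'e': at 21
pos 47 'b': at 22
pos 48 'b': at 23  emit P6@[43:48],P7@[47:48]
pos 49 'c': at 4 (fail-walked)
pos 50 'b': at 1 (fail-walked)
pos 51 'a': at 2  emit P4@[51:51]
pos 52 'a': at 12 (fail-walked)  emit P4@[52:52]
pos 53 'a': at 12 (fail-walked)  emit P4@[53:53]
pos 54 'b': at 13  emit P3@[53:54]
pos 55 'a': at 2 (fail-walked)  emit P4@[55:55]
pos 56 'b': at 3  emit P0@[54:56],P3@[55:56]
pos 57 'e': at 14 (fail-walked)
pos 58 'd': at 15
pos 59 'd': at 16
pos 60 'e': at 17
pos 61 'c': at 18  emit P5@[57:61]
pos 62 'a': at 8 (fail-walked)  emit P4@[62:62]
pos 63 'b': at 13 (fail-walked)  emit P3@[62:63]
pos 64 'd': at 19 (fail-walked)
pos 65 'd': at 20
pos 66 'c': at 7 (fail-walked)
pos 67 'a': at 8  emit P4@[67:67]
pos 68 'e': at 14 (fail-walked)
pos 69 'b': at 1 (fail-walked)
pos 70 'd': at 19
pos 71 'a': at 12 (fail-walked)  emit P4@[71:71]
pos 72 'b': at 13  emit P3@[71:72]
pos 73 'e': at 14 (fail-walked)

Result: [[0,4],[1,3],[6,6],[6,7],[7,4],[8,0],[8,3],[10,4],[11,3],[14,4],[15,0],[15,3],[16,4],[17,0],[17,3],[18,7],[24,1],[25,7],[26,7],[27,7],[28,7],[29,7],[35,7],[36,7],[37,4],[38,0],[38,3],[39,4],[40,4],[43,7],[48,6],[48,7],[51,4],[52,4],[53,4],[54,3],[55,4],[56,0],[56,3],[61,5],[62,4],[63,3],[67,4],[71,4],[72,3]]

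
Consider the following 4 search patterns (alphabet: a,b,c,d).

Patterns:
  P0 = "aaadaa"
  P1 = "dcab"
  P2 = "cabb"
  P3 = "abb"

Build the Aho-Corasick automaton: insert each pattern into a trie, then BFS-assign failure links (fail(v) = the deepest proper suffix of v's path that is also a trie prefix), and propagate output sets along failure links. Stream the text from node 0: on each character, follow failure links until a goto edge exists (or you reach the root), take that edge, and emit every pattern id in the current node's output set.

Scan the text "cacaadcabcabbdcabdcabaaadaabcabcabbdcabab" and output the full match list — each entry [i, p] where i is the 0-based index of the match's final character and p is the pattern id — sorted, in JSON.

Build:
Trie nodes:
  n0 'ε': a→1 c→11 d→7
  n1 'a': a→2 b→15
  n2 'aa': a→3
  n3 'aaa': d→4
  n4 'aaad': a→5
  n5 'aaada': a→6
  n6 'aaadaa': ·  ←P0
  n7 'd': c→8
  n8 'dc': a→9
  n9 'dca': b→10
  n10 'dcab': ·  ←P1
  n11 'c': a→12
  n12 'ca': b→13
  n13 'cab': b→14
  n14 'cabb': ·  ←P2
  n15 'ab': b→16
  n16 'abb': ·  ←P3

BFS fail/out derivation:
  n1('a'): parent n0 fail=0; on 'a' 0 → fail=0;  out ∅∪∅=∅
  n7('d'): parent n0 fail=0; on 'd' 0 → fail=0;  out ∅∪∅=∅
  n11('c'): parent n0 fail=0; on 'c' 0 → fail=0;  out ∅∪∅=∅
  n2('aa'): parent n1 fail=0; on 'a' 0 → fail=1;  out ∅∪∅=∅
  n8('dc'): parent n7 fail=0; on 'c' 0 → fail=11;  out ∅∪∅=∅
  n12('ca'): parent n11 fail=0; on 'a' 0 → fail=1;  out ∅∪∅=∅
  n15('ab'): parent n1 fail=0; on 'b' 0 → fail=0;  out ∅∪∅=∅
  n3('aaa'): parent n2 fail=1; on 'a' 1 → fail=2;  out ∅∪∅=∅
  n9('dca'): parent n8 fail=11; on 'a' 11 → fail=12;  out ∅∪∅=∅
  n13('cab'): parent n12 fail=1; on 'b' 1 → fail=15;  out ∅∪∅=∅
  n16('abb'): parent n15 fail=0; on 'b' 0 → fail=0;  out {3}∪∅={3}
  n4('aaad'): parent n3 fail=2; on 'd' 2→1→0 → fail=7;  out ∅∪∅=∅
  n10('dcab'): parent n9 fail=12; on 'b' 12 → fail=13;  out {1}∪∅={1}
  n14('cabb'): parent n13 fail=15; on 'b' 15 → fail=16;  out {2}∪{3}={2,3}
  n5('aaada'): parent n4 fail=7; on 'a' 7→0 → fail=1;  out ∅∪∅=∅
  n6('aaadaa'): parent n5 fail=1; on 'a' 1 → fail=2;  out {0}∪∅={0}

Run:
i=0 'c': node 0→11
i=1 'a': node 11→12
i=2 'c': node 12→11 (via fail)
i=3 'a': node 11→12
i=4 'a': node 12→2 (via fail)
i=5 'd': node 2→7 (via fail)
i=6 'c': node 7→8
i=7 'a': node 8→9
i=8 'b': node 9→10  ** P1@[5:8]
i=9 'c': node 10→11 (via fail)
i=10 'a': node 11→12
i=11 'b': node 12→13
i=12 'b': node 13→14  ** P2@[9:12],P3@[10:12]
i=13 'd': node 14→7 (via fail)
i=14 'c': node 7→8
i=15 'a': node 8→9
i=16 'b': node 9→10  ** P1@[13:16]
i=17 'd': node 10→7 (via fail)
i=18 'c': node 7→8
i=19 'a': node 8→9
i=20 'b': node 9→10  ** P1@[17:20]
i=21 'a': node 10→1 (via fail)
i=22 'a': node 1→2
i=23 'a': node 2→3
i=24 'd': node 3→4
i=25 'a': node 4→5
i=26 'a': node 5→6  ** P0@[21:26]
i=27 'b': node 6→15 (via fail)
i=28 'c': node 15→11 (via fail)
i=29 'a': node 11→12
i=30 'b': node 12→13
i=31 'c': node 13→11 (via fail)
i=32 'a': node 11→12
i=33 'b': node 12→13
i=34 'b': node 13→14  ** P2@[31:34],P3@[32:34]
i=35 'd': node 14→7 (via fail)
i=36 'c': node 7→8
i=37 'a': node 8→9
i=38 'b': node 9→10  ** P1@[35:38]
i=39 'a': node 10→1 (via fail)
i=40 'b': node 1→15

Result: [[8,1],[12,2],[12,3],[16,1],[20,1],[26,0],[34,2],[34,3],[38,1]]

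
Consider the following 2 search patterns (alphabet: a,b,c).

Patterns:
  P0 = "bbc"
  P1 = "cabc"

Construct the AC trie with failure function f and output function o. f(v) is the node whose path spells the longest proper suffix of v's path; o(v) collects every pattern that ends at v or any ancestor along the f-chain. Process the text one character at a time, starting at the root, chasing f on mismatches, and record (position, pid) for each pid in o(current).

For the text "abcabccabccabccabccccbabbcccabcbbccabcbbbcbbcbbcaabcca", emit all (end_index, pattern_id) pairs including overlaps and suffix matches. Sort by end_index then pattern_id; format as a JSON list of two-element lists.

Build automaton:
Trie nodes:
  0='ε' goto b→1 c→4
  1='b' goto b→2
  2='bb' goto c→3
  3='bbc' goto ·  [P0 ends]
  4='c' goto a→5
  5='ca' goto b→6
  6='cab' goto c→7
  7='cabc' goto ·  [P1 ends]

BFS fail/out derivation:
  n1('b'): parent n0 fail=0; on 'b' 0 → fail=0;  out ∅∪∅=∅
  n4('c'): parent n0 fail=0; on 'c' 0 → fail=0;  out ∅∪∅=∅
  n2('bb'): parent n1 fail=0; on 'b' 0 → fail=1;  out ∅∪∅=∅
  n5('ca'): parent n4 fail=0; on 'a' 0 → fail=0;  out ∅∪∅=∅
  n3('bbc'): parent n2 fail=1; on 'c' 1→0 → fail=4;  out {0}∪∅={0}
  n6('cab'): parent n5 fail=0; on 'b' 0 → fail=1;  out ∅∪∅=∅
  n7('cabc'): parent n6 fail=1; on 'c' 1→0 → fail=4;  out {1}∪∅={1}

Scan:
pos 0 'a': at 0
pos 1 'b': at 1
pos 2 'c': at 4 (via fail)
pos 3 'a': at 5
pos 4 'b': at 6
pos 5 'c': at 7  emit P1@[2:5]
pos 6 'c': at 4 (via fail)
pos 7 'a': at 5
pos 8 'b': at 6
pos 9 'c': at 7  emit P1@[6:9]
pos 10 'c': at 4 (via fail)
pos 11 'a': at 5
pos 12 'b': at 6
pos 13 'c': at 7  emit P1@[10:13]
pos 14 'c': at 4 (via fail)
pos 15 'a': at 5
pos 16 'b': at 6
pos 17 'c': at 7  emit P1@[14:17]
pos 18 'c': at 4 (via fail)
pos 19 'c': at 4 (via fail)
pos 20 'c': at 4 (via fail)
pos 21 'b': at 1 (via fail)
pos 22 'a': at 0 (via fail)
pos 23 'b': at 1
pos 24 'b': at 2
pos 25 'c': at 3  emit P0@[23:25]
pos 26 'c': at 4 (via fail)
pos 27 'c': at 4 (via fail)
pos 28 'a': at 5
pos 29 'b': at 6
pos 30 'c': at 7  emit P1@[27:30]
pos 31 'b': at 1 (via fail)
pos 32 'b': at 2
pos 33 'c': at 3  emit P0@[31:33]
pos 34 'c': at 4 (via fail)
pos 35 'a': at 5
pos 36 'b': at 6
pos 37 'c': at 7  emit P1@[34:37]
pos 38 'b': at 1 (via fail)
pos 39 'b': at 2
pos 40 'b': at 2 (via fail)
pos 41 'c': at 3  emit P0@[39:41]
pos 42 'b': at 1 (via fail)
pos 43 'b': at 2
pos 44 'c': at 3  emit P0@[42:44]
pos 45 'b': at 1 (via fail)
pos 46 'b': at 2
pos 47 'c': at 3  emit P0@[45:47]
pos 48 'a': at 5 (via fail)
pos 49 'a': at 0 (via fail)
pos 50 'b': at 1
pos 51 'c': at 4 (via fail)
pos 52 'c': at 4 (via fail)
pos 53 'a': at 5

All matches (sorted): [[5,1],[9,1],[13,1],[17,1],[25,0],[30,1],[33,0],[37,1],[41,0],[44,0],[47,0]]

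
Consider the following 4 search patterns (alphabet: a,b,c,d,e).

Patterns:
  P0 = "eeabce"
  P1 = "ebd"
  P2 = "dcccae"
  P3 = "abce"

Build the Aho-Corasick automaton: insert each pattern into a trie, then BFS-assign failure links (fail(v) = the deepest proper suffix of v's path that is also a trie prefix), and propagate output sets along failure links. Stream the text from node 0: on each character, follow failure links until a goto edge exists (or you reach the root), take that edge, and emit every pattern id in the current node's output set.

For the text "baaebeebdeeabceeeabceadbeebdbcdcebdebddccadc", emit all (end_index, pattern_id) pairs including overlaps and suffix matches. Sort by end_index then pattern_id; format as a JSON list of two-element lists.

Build automaton:
Trie nodes:
  n0 'ε': a→15 d→9 e→1
  n1 'e': b→7 e→2
  n2 'ee': a→3
  n3 'eea': b→4
  n4 'eeab': c→5
  n5 'eeabc': e→6
  n6 'eeabce': ·  ←P0
  n7 'eb': d→8
  n8 'ebd': ·  ←P1
  n9 'd': c→10
  n10 'dc': c→11
  n11 'dcc': c→12
  n12 'dccc': a→13
  n13 'dccca': e→14
  n14 'dcccae': ·  ←P2
  n15 'a': b→16
  n16 'ab': c→17
  n17 'abc': e→18
  n18 'abce': ·  ←P3

BFS fail/out derivation:
  n1('e'): parent n0 fail=0; on 'e' 0 → fail=0;  out ∅∪∅=∅
  n9('d'): parent n0 fail=0; on 'd' 0 → fail=0;  out ∅∪∅=∅
  n15('a'): parent n0 fail=0; on 'a' 0 → fail=0;  out ∅∪∅=∅
  n2('ee'): parent n1 fail=0; on 'e' 0 → fail=1;  out ∅∪∅=∅
  n7('eb'): parent n1 fail=0; on 'b' 0 → fail=0;  out ∅∪∅=∅
  n10('dc'): parent n9 fail=0; on 'c' 0 → fail=0;  out ∅∪∅=∅
  n16('ab'): parent n15 fail=0; on 'b' 0 → fail=0;  out ∅∪∅=∅
  n3('eea'): parent n2 fail=1; on 'a' 1→0 → fail=15;  out ∅∪∅=∅
  n8('ebd'): parent n7 fail=0; on 'd' 0 → fail=9;  out {1}∪∅={1}
  n11('dcc'): parent n10 fail=0; on 'c' 0 → fail=0;  out ∅∪∅=∅
  n17('abc'): parent n16 fail=0; on 'c' 0 → fail=0;  out ∅∪∅=∅
  n4('eeab'): parent n3 fail=15; on 'b' 15 → fail=16;  out ∅∪∅=∅
  n12('dccc'): parent n11 fail=0; on 'c' 0 → fail=0;  out ∅∪∅=∅
  n18('abce'): parent n17 fail=0; on 'e' 0 → fail=1;  out {3}∪∅={3}
  n5('eeabc'): parent n4 fail=16; on 'c' 16 → fail=17;  out ∅∪∅=∅
  n13('dccca'): parent n12 fail=0; on 'a' 0 → fail=15;  out ∅∪∅=∅
  n6('eeabce'): parent n5 fail=17; on 'e' 17 → fail=18;  out {0}∪{3}={0,3}
  n14('dcccae'): parent n13 fail=15; on 'e' 15→0 → fail=1;  out {2}∪∅={2}

Text stream:
[0] read 'b'  n0⇒n0
[1] read 'a'  n0⇒n15
[2] read 'a'  n15⇒n15 ·f
[3] read 'e'  n15⇒n1 ·f
[4] read 'b'  n1⇒n7
[5] read 'e'  n7⇒n1 ·f
[6] read 'e'  n1⇒n2
[7] read 'b'  n2⇒n7 ·f
[8] read 'd'  n7⇒n8  ** P1@[6:8]
[9] read 'e'  n8⇒n1 ·f
[10] read 'e'  n1⇒n2
[11] read 'a'  n2⇒n3
[12] read 'b'  n3⇒n4
[13] read 'c'  n4⇒n5
[14] read 'e'  n5⇒n6  ** P0@[9:14],P3@[11:14]
[15] read 'e'  n6⇒n2 ·f
[16] read 'e'  n2⇒n2 ·f
[17] read 'a'  n2⇒n3
[18] read 'b'  n3⇒n4
[19] read 'c'  n4⇒n5
[20] read 'e'  n5⇒n6  ** P0@[15:20],P3@[17:20]
[21] read 'a'  n6⇒n15 ·f
[22] read 'd'  n15⇒n9 ·f
[23] read 'b'  n9⇒n0 ·f
[24] read 'e'  n0⇒n1
[25] read 'e'  n1⇒n2
[26] read 'b'  n2⇒n7 ·f
[27] read 'd'  n7⇒n8  ** P1@[25:27]
[28] read 'b'  n8⇒n0 ·f
[29] read 'c'  n0⇒n0
[30] read 'd'  n0⇒n9
[31] read 'c'  n9⇒n10
[32] read 'e'  n10⇒n1 ·f
[33] read 'b'  n1⇒n7
[34] read 'd'  n7⇒n8  ** P1@[32:34]
[35] read 'e'  n8⇒n1 ·f
[36] read 'b'  n1⇒n7
[37] read 'd'  n7⇒n8  ** P1@[35:37]
[38] read 'd'  n8⇒n9 ·f
[39] read 'c'  n9⇒n10
[40] read 'c'  n10⇒n11
[41] read 'a'  n11⇒n15 ·f
[42] read 'd'  n15⇒n9 ·f
[43] read 'c'  n9⇒n10

Matches: [[8,1],[14,0],[14,3],[20,0],[20,3],[27,1],[34,1],[37,1]]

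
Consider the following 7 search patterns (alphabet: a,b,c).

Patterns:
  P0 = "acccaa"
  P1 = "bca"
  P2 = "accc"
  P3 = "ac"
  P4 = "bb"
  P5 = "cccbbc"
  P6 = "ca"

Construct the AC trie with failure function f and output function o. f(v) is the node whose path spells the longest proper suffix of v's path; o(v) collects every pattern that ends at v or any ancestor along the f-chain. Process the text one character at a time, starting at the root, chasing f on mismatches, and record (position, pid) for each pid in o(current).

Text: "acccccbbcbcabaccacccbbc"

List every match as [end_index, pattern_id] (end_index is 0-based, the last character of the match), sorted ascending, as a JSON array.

Build automaton:
Trie (insert patterns):
  n0 'ε': a→1 b→7 c→11
  n1 'a': c→2
  n2 'ac': c→3  [P3 ends]
  n3 'acc': c→4
  n4 'accc': a→5  [P2 ends]
  n5 'accca': a→6
  n6 'acccaa': ·  [P0 ends]
  n7 'b': b→10 c→8
  n8 'bc': a→9
  n9 'bca': ·  [P1 ends]
  n10 'bb': ·  [P4 ends]
  n11 'c': a→17 c→12
  n12 'cc': c→13
  n13 'ccc': b→14
  n14 'cccb': b→15
  n15 'cccbb': c→16
  n16 'cccbbc': ·  [P5 ends]
  n17 'ca': ·  [P6 ends]

Failure links (BFS by depth):
  fail(1) 'a': from fail(0)=0 chase 'a': 0 ⇒ 0;  out=∅∪out(0)=∅
  fail(7) 'b': from fail(0)=0 chase 'b': 0 ⇒ 0;  out=∅∪out(0)=∅
  fail(11) 'c': from fail(0)=0 chase 'c': 0 ⇒ 0;  out=∅∪out(0)=∅
  fail(2) 'ac': from fail(1)=0 chase 'c': 0 ⇒ 11;  out={3}∪out(11)={3}
  fail(8) 'bc': from fail(7)=0 chase 'c': 0 ⇒ 11;  out=∅∪out(11)=∅
  fail(10) 'bb': from fail(7)=0 chase 'b': 0 ⇒ 7;  out={4}∪out(7)={4}
  fail(12) 'cc': from fail(11)=0 chase 'c': 0 ⇒ 11;  out=∅∪out(11)=∅
  fail(17) 'ca': from fail(11)=0 chase 'a': 0 ⇒ 1;  out={6}∪out(1)={6}
  fail(3) 'acc': from fail(2)=11 chase 'c': 11 ⇒ 12;  out=∅∪out(12)=∅
  fail(9) 'bca': from fail(8)=11 chase 'a': 11 ⇒ 17;  out={1}∪out(17)={1,6}
  fail(13) 'ccc': from fail(12)=11 chase 'c': 11 ⇒ 12;  out=∅∪out(12)=∅
  fail(4) 'accc': from fail(3)=12 chase 'c': 12 ⇒ 13;  out={2}∪out(13)={2}
  fail(14) 'cccb': from fail(13)=12 chase 'b': 12→11→0 ⇒ 7;  out=∅∪out(7)=∅
  fail(5) 'accca': from fail(4)=13 chase 'a': 13→12→11 ⇒ 17;  out=∅∪out(17)={6}
  fail(15) 'cccbb': from fail(14)=7 chase 'b': 7 ⇒ 10;  out=∅∪out(10)={4}
  fail(6) 'acccaa': from fail(5)=17 chase 'a': 17→1→0 ⇒ 1;  out={0}∪out(1)={0}
  fail(16) 'cccbbc': from fail(15)=10 chase 'c': 10→7 ⇒ 8;  out={5}∪out(8)={5}

Text stream:
i=0 'a': node 0→1
i=1 'c': node 1→2  emit P3@[0:1]
i=2 'c': node 2→3
i=3 'c': node 3→4  emit P2@[0:3]
i=4 'c': node 4→13 (fail-walked)
i=5 'c': node 13→13 (fail-walked)
i=6 'b': node 13→14
i=7 'b': node 14→15  emit P4@[6:7]
i=8 'c': node 15→16  emit P5@[3:8]
i=9 'b': node 16→7 (fail-walked)
i=10 'c': node 7→8
i=11 'a': node 8→9  emit P1@[9:11],P6@[10:11]
i=12 'b': node 9→7 (fail-walked)
i=13 'a': node 7→1 (fail-walked)
i=14 'c': node 1→2  emit P3@[13:14]
i=15 'c': node 2→3
i=16 'a': node 3→17 (fail-walked)  emit P6@[15:16]
i=17 'c': node 17→2 (fail-walked)  emit P3@[16:17]
i=18 'c': node 2→3
i=19 'c': node 3→4  emit P2@[16:19]
i=20 'b': node 4→14 (fail-walked)
i=21 'b': node 14→15  emit P4@[20:21]
i=22 'c': node 15→16  emit P5@[17:22]

All matches (sorted): [[1,3],[3,2],[7,4],[8,5],[11,1],[11,6],[14,3],[16,6],[17,3],[19,2],[21,4],[22,5]]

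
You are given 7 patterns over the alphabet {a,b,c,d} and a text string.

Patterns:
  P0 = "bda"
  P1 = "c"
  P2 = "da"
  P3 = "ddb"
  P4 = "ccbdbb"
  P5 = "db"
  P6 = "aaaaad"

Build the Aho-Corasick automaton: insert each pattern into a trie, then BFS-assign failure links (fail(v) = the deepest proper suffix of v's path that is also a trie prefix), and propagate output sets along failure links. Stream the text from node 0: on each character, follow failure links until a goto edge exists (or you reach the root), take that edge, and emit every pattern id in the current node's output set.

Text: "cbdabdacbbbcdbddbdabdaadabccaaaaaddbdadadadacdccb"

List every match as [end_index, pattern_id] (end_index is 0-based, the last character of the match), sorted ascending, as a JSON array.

Build automaton:
Trie (insert patterns):
  n0 'ε': a→15 b→1 c→4 d→5
  n1 'b': d→2
  n2 'bd': a→3
  n3 'bda': ·  [P0 ends]
  n4 'c': c→9  [P1 ends]
  n5 'd': a→6 b→14 d→7
  n6 'da': ·  [P2 ends]
  n7 'dd': b→8
  n8 'ddb': ·  [P3 ends]
  n9 'cc': b→10
  n10 'ccb': d→11
  n11 'ccbd': b→12
  n12 'ccbdb': b→13
  n13 'ccbdbb': ·  [P4 ends]
  n14 'db': ·  [P5 ends]
  n15 'a': a→16
  n16 'aa': a→17
  n17 'aaa': a→18
  n18 'aaaa': a→19
  n19 'aaaaa': d→20
  n20 'aaaaad': ·  [P6 ends]

BFS fail/out derivation:
  n1('b'): parent n0 fail=0; on 'b' 0 → fail=0;  out ∅∪∅=∅
  n4('c'): parent n0 fail=0; on 'c' 0 → fail=0;  out {1}∪∅={1}
  n5('d'): parent n0 fail=0; on 'd' 0 → fail=0;  out ∅∪∅=∅
  n15('a'): parent n0 fail=0; on 'a' 0 → fail=0;  out ∅∪∅=∅
  n2('bd'): parent n1 fail=0; on 'd' 0 → fail=5;  out ∅∪∅=∅
  n6('da'): parent n5 fail=0; on 'a' 0 → fail=15;  out {2}∪∅={2}
  n7('dd'): parent n5 fail=0; on 'd' 0 → fail=5;  out ∅∪∅=∅
  n9('cc'): parent n4 fail=0; on 'c' 0 → fail=4;  out ∅∪{1}={1}
  n14('db'): parent n5 fail=0; on 'b' 0 → fail=1;  out {5}∪∅={5}
  n16('aa'): parent n15 fail=0; on 'a' 0 → fail=15;  out ∅∪∅=∅
  n3('bda'): parent n2 fail=5; on 'a' 5 → fail=6;  out {0}∪{2}={0,2}
  n8('ddb'): parent n7 fail=5; on 'b' 5 → fail=14;  out {3}∪{5}={3,5}
  n10('ccb'): parent n9 fail=4; on 'b' 4→0 → fail=1;  out ∅∪∅=∅
  n17('aaa'): parent n16 fail=15; on 'a' 15 → fail=16;  out ∅∪∅=∅
  n11('ccbd'): parent n10 fail=1; on 'd' 1 → fail=2;  out ∅∪∅=∅
  n18('aaaa'): parent n17 fail=16; on 'a' 16 → fail=17;  out ∅∪∅=∅
  n12('ccbdb'): parent n11 fail=2; on 'b' 2→5 → fail=14;  out ∅∪{5}={5}
  n19('aaaaa'): parent n18 fail=17; on 'a' 17 → fail=18;  out ∅∪∅=∅
  n13('ccbdbb'): parent n12 fail=14; on 'b' 14→1→0 → fail=1;  out {4}∪∅={4}
  n20('aaaaad'): parent n19 fail=18; on 'd' 18→17→16→15→0 → fail=5;  out {6}∪∅={6}

Scan:
i=0 'c': node 0→4  → match P1@[0:0]
i=1 'b': node 4→1 (fail-walked)
i=2 'd': node 1→2
i=3 'a': node 2→3  → match P0@[1:3],P2@[2:3]
i=4 'b': node 3→1 (fail-walked)
i=5 'd': node 1→2
i=6 'a': node 2→3  → match P0@[4:6],P2@[5:6]
i=7 'c': node 3→4 (fail-walked)  → match P1@[7:7]
i=8 'b': node 4→1 (fail-walked)
i=9 'b': node 1→1 (fail-walked)
i=10 'b': node 1→1 (fail-walked)
i=11 'c': node 1→4 (fail-walked)  → match P1@[11:11]
i=12 'd': node 4→5 (fail-walked)
i=13 'b': node 5→14  → match P5@[12:13]
i=14 'd': node 14→2 (fail-walked)
i=15 'd': node 2→7 (fail-walked)
i=16 'b': node 7→8  → match P3@[14:16],P5@[15:16]
i=17 'd': node 8→2 (fail-walked)
i=18 'a': node 2→3  → match P0@[16:18],P2@[17:18]
i=19 'b': node 3→1 (fail-walked)
i=20 'd': node 1→2
i=21 'a': node 2→3  → match P0@[19:21],P2@[20:21]
i=22 'a': node 3→16 (fail-walked)
i=23 'd': node 16→5 (fail-walked)
i=24 'a': node 5→6  → match P2@[23:24]
i=25 'b': node 6→1 (fail-walked)
i=26 'c': node 1→4 (fail-walked)  → match P1@[26:26]
i=27 'c': node 4→9  → match P1@[27:27]
i=28 'a': node 9→15 (fail-walked)
i=29 'a': node 15→16
i=30 'a': node 16→17
i=31 'a': node 17→18
i=32 'a': node 18→19
i=33 'd': node 19→20  → match P6@[28:33]
i=34 'd': node 20→7 (fail-walked)
i=35 'b': node 7→8  → match P3@[33:35],P5@[34:35]
i=36 'd': node 8→2 (fail-walked)
i=37 'a': node 2→3  → match P0@[35:37],P2@[36:37]
i=38 'd': node 3→5 (fail-walked)
i=39 'a': node 5→6  → match P2@[38:39]
i=40 'd': node 6→5 (fail-walked)
i=41 'a': node 5→6  → match P2@[40:41]
i=42 'd': node 6→5 (fail-walked)
i=43 'a': node 5→6  → match P2@[42:43]
i=44 'c': node 6→4 (fail-walked)  → match P1@[44:44]
i=45 'd': node 4→5 (fail-walked)
i=46 'c': node 5→4 (fail-walked)  → match P1@[46:46]
i=47 'c': node 4→9  → match P1@[47:47]
i=48 'b': node 9→10

All matches (sorted): [[0,1],[3,0],[3,2],[6,0],[6,2],[7,1],[11,1],[13,5],[16,3],[16,5],[18,0],[18,2],[21,0],[21,2],[24,2],[26,1],[27,1],[33,6],[35,3],[35,5],[37,0],[37,2],[39,2],[41,2],[43,2],[44,1],[46,1],[47,1]]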